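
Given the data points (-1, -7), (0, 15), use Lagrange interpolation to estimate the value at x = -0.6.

Lagrange interpolation formula:
P(x) = Σ yᵢ × Lᵢ(x)
where Lᵢ(x) = Π_{j≠i} (x - xⱼ)/(xᵢ - xⱼ)

L_0(-0.6) = (-0.6 - 0)/(-1 - 0) = 0.600000
L_1(-0.6) = (-0.6 - (-1))/(0 - (-1)) = 0.400000

P(-0.6) = (-7)×L_0(-0.6) + 15×L_1(-0.6)
P(-0.6) = 1.800000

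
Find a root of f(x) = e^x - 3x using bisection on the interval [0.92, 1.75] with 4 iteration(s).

f(x) = e^x - 3x
Initial interval: [0.92, 1.75]

Iteration 1:
  c_1 = (0.920000 + 1.750000)/2 = 1.335000
  f(c_1) = f(1.335000) = -0.205004
  f(a) × f(c) ≥ 0, new interval: [1.335000, 1.750000]
Iteration 2:
  c_2 = (1.335000 + 1.750000)/2 = 1.542500
  f(c_2) = f(1.542500) = 0.048766
  f(a) × f(c) < 0, new interval: [1.335000, 1.542500]
Iteration 3:
  c_3 = (1.335000 + 1.542500)/2 = 1.438750
  f(c_3) = f(1.438750) = -0.100827
  f(a) × f(c) ≥ 0, new interval: [1.438750, 1.542500]
Iteration 4:
  c_4 = (1.438750 + 1.542500)/2 = 1.490625
  f(c_4) = f(1.490625) = -0.032005
  f(a) × f(c) ≥ 0, new interval: [1.490625, 1.542500]

After 4 iteration(s), the approximation is c_4 = 1.490625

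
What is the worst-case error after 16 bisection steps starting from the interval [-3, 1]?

Bisection error bound: |error| ≤ (b-a)/2^n
|error| ≤ (1 - (-3))/2^16 = 4/2^16
|error| ≤ 0.0000610352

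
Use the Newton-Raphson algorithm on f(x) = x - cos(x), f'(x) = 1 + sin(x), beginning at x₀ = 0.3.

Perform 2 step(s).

f(x) = x - cos(x)
f'(x) = 1 + sin(x)
x₀ = 0.3

Newton-Raphson formula: x_{n+1} = x_n - f(x_n)/f'(x_n)

Iteration 1:
  f(0.300000) = -0.655336
  f'(0.300000) = 1.295520
  x_1 = 0.300000 - (-0.655336)/1.295520 = 0.805848
Iteration 2:
  f(0.805848) = 0.113349
  f'(0.805848) = 1.721418
  x_2 = 0.805848 - 0.113349/1.721418 = 0.740002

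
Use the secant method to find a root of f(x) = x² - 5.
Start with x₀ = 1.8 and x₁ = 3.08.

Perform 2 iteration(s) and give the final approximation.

f(x) = x² - 5
x₀ = 1.8, x₁ = 3.08

Secant formula: x_{n+1} = x_n - f(x_n)(x_n - x_{n-1})/(f(x_n) - f(x_{n-1}))

Iteration 1:
  f(1.800000) = -1.760000
  f(3.080000) = 4.486400
  x_2 = 3.080000 - 4.486400×(3.080000 - 1.800000)/(4.486400 - (-1.760000))
       = 2.160656
Iteration 2:
  f(3.080000) = 4.486400
  f(2.160656) = -0.331567
  x_3 = 2.160656 - (-0.331567)×(2.160656 - 3.080000)/(-0.331567 - 4.486400)
       = 2.223924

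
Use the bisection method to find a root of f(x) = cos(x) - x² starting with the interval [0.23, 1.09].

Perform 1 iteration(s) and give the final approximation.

f(x) = cos(x) - x²
Initial interval: [0.23, 1.09]

Iteration 1:
  c_1 = (0.230000 + 1.090000)/2 = 0.660000
  f(c_1) = f(0.660000) = 0.354392
  f(a) × f(c) ≥ 0, new interval: [0.660000, 1.090000]

After 1 iteration(s), the approximation is c_1 = 0.660000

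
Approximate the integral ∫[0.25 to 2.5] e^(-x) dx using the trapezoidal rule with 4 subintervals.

f(x) = e^(-x)
a = 0.25, b = 2.5, n = 4
h = (b - a)/n = 0.562500

Trapezoidal rule: (h/2)[f(x₀) + 2f(x₁) + 2f(x₂) + ... + f(xₙ)]

x_0 = 0.2500, f(x_0) = 0.778801, coefficient = 1
x_1 = 0.8125, f(x_1) = 0.443747, coefficient = 2
x_2 = 1.3750, f(x_2) = 0.252840, coefficient = 2
x_3 = 1.9375, f(x_3) = 0.144064, coefficient = 2
x_4 = 2.5000, f(x_4) = 0.082085, coefficient = 1

I ≈ (0.562500/2) × 2.542187 = 0.714990
Exact value: 0.696716
Error: 0.018274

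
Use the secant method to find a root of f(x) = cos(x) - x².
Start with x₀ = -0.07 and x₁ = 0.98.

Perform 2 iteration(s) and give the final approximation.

f(x) = cos(x) - x²
x₀ = -0.07, x₁ = 0.98

Secant formula: x_{n+1} = x_n - f(x_n)(x_n - x_{n-1})/(f(x_n) - f(x_{n-1}))

Iteration 1:
  f(-0.070000) = 0.992651
  f(0.980000) = -0.403377
  x_2 = 0.980000 - (-0.403377)×(0.980000 - (-0.070000))/(-0.403377 - 0.992651)
       = 0.676606
Iteration 2:
  f(0.980000) = -0.403377
  f(0.676606) = 0.321906
  x_3 = 0.676606 - 0.321906×(0.676606 - 0.980000)/(0.321906 - (-0.403377))
       = 0.811263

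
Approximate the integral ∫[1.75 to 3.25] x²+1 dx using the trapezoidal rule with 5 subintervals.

f(x) = x²+1
a = 1.75, b = 3.25, n = 5
h = (b - a)/n = 0.300000

Trapezoidal rule: (h/2)[f(x₀) + 2f(x₁) + 2f(x₂) + ... + f(xₙ)]

x_0 = 1.7500, f(x_0) = 4.062500, coefficient = 1
x_1 = 2.0500, f(x_1) = 5.202500, coefficient = 2
x_2 = 2.3500, f(x_2) = 6.522500, coefficient = 2
x_3 = 2.6500, f(x_3) = 8.022500, coefficient = 2
x_4 = 2.9500, f(x_4) = 9.702500, coefficient = 2
x_5 = 3.2500, f(x_5) = 11.562500, coefficient = 1

I ≈ (0.300000/2) × 74.525000 = 11.178750
Exact value: 11.156250
Error: 0.022500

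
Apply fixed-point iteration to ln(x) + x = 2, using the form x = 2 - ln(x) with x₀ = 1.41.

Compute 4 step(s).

Equation: ln(x) + x = 2
Fixed-point form: x = 2 - ln(x)
x₀ = 1.41

x_1 = g(1.410000) = 1.656410
x_2 = g(1.656410) = 1.495347
x_3 = g(1.495347) = 1.597642
x_4 = g(1.597642) = 1.531471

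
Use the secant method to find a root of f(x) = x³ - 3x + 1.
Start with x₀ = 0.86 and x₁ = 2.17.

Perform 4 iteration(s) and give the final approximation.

f(x) = x³ - 3x + 1
x₀ = 0.86, x₁ = 2.17

Secant formula: x_{n+1} = x_n - f(x_n)(x_n - x_{n-1})/(f(x_n) - f(x_{n-1}))

Iteration 1:
  f(0.860000) = -0.943944
  f(2.170000) = 4.708313
  x_2 = 2.170000 - 4.708313×(2.170000 - 0.860000)/(4.708313 - (-0.943944))
       = 1.078774
Iteration 2:
  f(2.170000) = 4.708313
  f(1.078774) = -0.980895
  x_3 = 1.078774 - (-0.980895)×(1.078774 - 2.170000)/(-0.980895 - 4.708313)
       = 1.266916
Iteration 3:
  f(1.078774) = -0.980895
  f(1.266916) = -0.767252
  x_4 = 1.266916 - (-0.767252)×(1.266916 - 1.078774)/(-0.767252 - (-0.980895))
       = 1.942584
Iteration 4:
  f(1.266916) = -0.767252
  f(1.942584) = 2.502847
  x_5 = 1.942584 - 2.502847×(1.942584 - 1.266916)/(2.502847 - (-0.767252))
       = 1.425445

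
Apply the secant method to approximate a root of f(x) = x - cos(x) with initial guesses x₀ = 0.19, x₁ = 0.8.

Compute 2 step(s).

f(x) = x - cos(x)
x₀ = 0.19, x₁ = 0.8

Secant formula: x_{n+1} = x_n - f(x_n)(x_n - x_{n-1})/(f(x_n) - f(x_{n-1}))

Iteration 1:
  f(0.190000) = -0.792004
  f(0.800000) = 0.103293
  x_2 = 0.800000 - 0.103293×(0.800000 - 0.190000)/(0.103293 - (-0.792004))
       = 0.729622
Iteration 2:
  f(0.800000) = 0.103293
  f(0.729622) = -0.015804
  x_3 = 0.729622 - (-0.015804)×(0.729622 - 0.800000)/(-0.015804 - 0.103293)
       = 0.738961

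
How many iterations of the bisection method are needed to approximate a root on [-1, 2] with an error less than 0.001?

We need (b-a)/2^n ≤ 0.001
(2 - (-1))/2^n ≤ 0.001
3/2^n ≤ 0.001
2^n ≥ 3000
n ≥ log₂(3000) = 11.55
n ≥ 12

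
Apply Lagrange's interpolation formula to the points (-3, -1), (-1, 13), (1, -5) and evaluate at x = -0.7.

Lagrange interpolation formula:
P(x) = Σ yᵢ × Lᵢ(x)
where Lᵢ(x) = Π_{j≠i} (x - xⱼ)/(xᵢ - xⱼ)

L_0(-0.7) = (-0.7 - (-1))/(-3 - (-1)) × (-0.7 - 1)/(-3 - 1) = -0.063750
L_1(-0.7) = (-0.7 - (-3))/(-1 - (-3)) × (-0.7 - 1)/(-1 - 1) = 0.977500
L_2(-0.7) = (-0.7 - (-3))/(1 - (-3)) × (-0.7 - (-1))/(1 - (-1)) = 0.086250

P(-0.7) = (-1)×L_0(-0.7) + 13×L_1(-0.7) + (-5)×L_2(-0.7)
P(-0.7) = 12.340000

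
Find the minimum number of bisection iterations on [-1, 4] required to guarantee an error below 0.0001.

We need (b-a)/2^n ≤ 0.0001
(4 - (-1))/2^n ≤ 0.0001
5/2^n ≤ 0.0001
2^n ≥ 50000
n ≥ log₂(50000) = 15.61
n ≥ 16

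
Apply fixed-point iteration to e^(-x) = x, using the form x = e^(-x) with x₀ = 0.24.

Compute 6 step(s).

Equation: e^(-x) = x
Fixed-point form: x = e^(-x)
x₀ = 0.24

x_1 = g(0.240000) = 0.786628
x_2 = g(0.786628) = 0.455378
x_3 = g(0.455378) = 0.634208
x_4 = g(0.634208) = 0.530355
x_5 = g(0.530355) = 0.588396
x_6 = g(0.588396) = 0.555217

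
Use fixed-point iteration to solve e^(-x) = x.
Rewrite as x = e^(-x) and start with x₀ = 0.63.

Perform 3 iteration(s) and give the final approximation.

Equation: e^(-x) = x
Fixed-point form: x = e^(-x)
x₀ = 0.63

x_1 = g(0.630000) = 0.532592
x_2 = g(0.532592) = 0.587081
x_3 = g(0.587081) = 0.555948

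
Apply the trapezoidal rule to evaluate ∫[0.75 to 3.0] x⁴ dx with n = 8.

f(x) = x⁴
a = 0.75, b = 3.0, n = 8
h = (b - a)/n = 0.281250

Trapezoidal rule: (h/2)[f(x₀) + 2f(x₁) + 2f(x₂) + ... + f(xₙ)]

x_0 = 0.7500, f(x_0) = 0.316406, coefficient = 1
x_1 = 1.0312, f(x_1) = 1.130982, coefficient = 2
x_2 = 1.3125, f(x_2) = 2.967545, coefficient = 2
x_3 = 1.5938, f(x_3) = 6.451798, coefficient = 2
x_4 = 1.8750, f(x_4) = 12.359619, coefficient = 2
x_5 = 2.1562, f(x_5) = 21.617051, coefficient = 2
x_6 = 2.4375, f(x_6) = 35.300308, coefficient = 2
x_7 = 2.7188, f(x_7) = 54.635774, coefficient = 2
x_8 = 3.0000, f(x_8) = 81.000000, coefficient = 1

I ≈ (0.281250/2) × 350.242561 = 49.252860
Exact value: 48.552539
Error: 0.700321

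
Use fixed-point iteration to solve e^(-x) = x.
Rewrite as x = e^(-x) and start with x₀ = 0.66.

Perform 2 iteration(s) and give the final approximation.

Equation: e^(-x) = x
Fixed-point form: x = e^(-x)
x₀ = 0.66

x_1 = g(0.660000) = 0.516851
x_2 = g(0.516851) = 0.596395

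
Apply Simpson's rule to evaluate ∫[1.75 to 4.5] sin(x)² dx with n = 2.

f(x) = sin(x)²
a = 1.75, b = 4.5, n = 2
h = (b - a)/n = 1.375000

Simpson's rule: (h/3)[f(x₀) + 4f(x₁) + 2f(x₂) + ... + f(xₙ)]

x_0 = 1.7500, f(x_0) = 0.968228, coefficient = 1
x_1 = 3.1250, f(x_1) = 0.000275, coefficient = 4
x_2 = 4.5000, f(x_2) = 0.955565, coefficient = 1

I ≈ (1.375000/3) × 1.924895 = 0.882243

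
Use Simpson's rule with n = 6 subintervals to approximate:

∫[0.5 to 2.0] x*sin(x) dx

f(x) = x*sin(x)
a = 0.5, b = 2.0, n = 6
h = (b - a)/n = 0.250000

Simpson's rule: (h/3)[f(x₀) + 4f(x₁) + 2f(x₂) + ... + f(xₙ)]

x_0 = 0.5000, f(x_0) = 0.239713, coefficient = 1
x_1 = 0.7500, f(x_1) = 0.511229, coefficient = 4
x_2 = 1.0000, f(x_2) = 0.841471, coefficient = 2
x_3 = 1.2500, f(x_3) = 1.186231, coefficient = 4
x_4 = 1.5000, f(x_4) = 1.496242, coefficient = 2
x_5 = 1.7500, f(x_5) = 1.721975, coefficient = 4
x_6 = 2.0000, f(x_6) = 1.818595, coefficient = 1

I ≈ (0.250000/3) × 20.411476 = 1.700956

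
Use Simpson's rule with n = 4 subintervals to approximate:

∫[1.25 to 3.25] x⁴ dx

f(x) = x⁴
a = 1.25, b = 3.25, n = 4
h = (b - a)/n = 0.500000

Simpson's rule: (h/3)[f(x₀) + 4f(x₁) + 2f(x₂) + ... + f(xₙ)]

x_0 = 1.2500, f(x_0) = 2.441406, coefficient = 1
x_1 = 1.7500, f(x_1) = 9.378906, coefficient = 4
x_2 = 2.2500, f(x_2) = 25.628906, coefficient = 2
x_3 = 2.7500, f(x_3) = 57.191406, coefficient = 4
x_4 = 3.2500, f(x_4) = 111.566406, coefficient = 1

I ≈ (0.500000/3) × 431.546875 = 71.924479
Exact value: 71.907813
Error: 0.016667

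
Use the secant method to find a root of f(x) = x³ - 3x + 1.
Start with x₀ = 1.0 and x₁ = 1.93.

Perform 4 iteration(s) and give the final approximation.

f(x) = x³ - 3x + 1
x₀ = 1.0, x₁ = 1.93

Secant formula: x_{n+1} = x_n - f(x_n)(x_n - x_{n-1})/(f(x_n) - f(x_{n-1}))

Iteration 1:
  f(1.000000) = -1.000000
  f(1.930000) = 2.399057
  x_2 = 1.930000 - 2.399057×(1.930000 - 1.000000)/(2.399057 - (-1.000000))
       = 1.273605
Iteration 2:
  f(1.930000) = 2.399057
  f(1.273605) = -0.754938
  x_3 = 1.273605 - (-0.754938)×(1.273605 - 1.930000)/(-0.754938 - 2.399057)
       = 1.430720
Iteration 3:
  f(1.273605) = -0.754938
  f(1.430720) = -0.363535
  x_4 = 1.430720 - (-0.363535)×(1.430720 - 1.273605)/(-0.363535 - (-0.754938))
       = 1.576647
Iteration 4:
  f(1.430720) = -0.363535
  f(1.576647) = 0.189314
  x_5 = 1.576647 - 0.189314×(1.576647 - 1.430720)/(0.189314 - (-0.363535))
       = 1.526677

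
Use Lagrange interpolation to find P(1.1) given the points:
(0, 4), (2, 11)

Lagrange interpolation formula:
P(x) = Σ yᵢ × Lᵢ(x)
where Lᵢ(x) = Π_{j≠i} (x - xⱼ)/(xᵢ - xⱼ)

L_0(1.1) = (1.1 - 2)/(0 - 2) = 0.450000
L_1(1.1) = (1.1 - 0)/(2 - 0) = 0.550000

P(1.1) = 4×L_0(1.1) + 11×L_1(1.1)
P(1.1) = 7.850000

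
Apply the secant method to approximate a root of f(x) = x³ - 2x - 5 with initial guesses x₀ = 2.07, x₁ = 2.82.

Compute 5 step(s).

f(x) = x³ - 2x - 5
x₀ = 2.07, x₁ = 2.82

Secant formula: x_{n+1} = x_n - f(x_n)(x_n - x_{n-1})/(f(x_n) - f(x_{n-1}))

Iteration 1:
  f(2.070000) = -0.270257
  f(2.820000) = 11.785768
  x_2 = 2.820000 - 11.785768×(2.820000 - 2.070000)/(11.785768 - (-0.270257))
       = 2.086813
Iteration 2:
  f(2.820000) = 11.785768
  f(2.086813) = -0.086002
  x_3 = 2.086813 - (-0.086002)×(2.086813 - 2.820000)/(-0.086002 - 11.785768)
       = 2.092124
Iteration 3:
  f(2.086813) = -0.086002
  f(2.092124) = -0.027058
  x_4 = 2.092124 - (-0.027058)×(2.092124 - 2.086813)/(-0.027058 - (-0.086002))
       = 2.094562
Iteration 4:
  f(2.092124) = -0.027058
  f(2.094562) = 0.000119
  x_5 = 2.094562 - 0.000119×(2.094562 - 2.092124)/(0.000119 - (-0.027058))
       = 2.094551
Iteration 5:
  f(2.094562) = 0.000119
  f(2.094551) = 0.000000
  x_6 = 2.094551 - 0.000000×(2.094551 - 2.094562)/(0.000000 - 0.000119)
       = 2.094551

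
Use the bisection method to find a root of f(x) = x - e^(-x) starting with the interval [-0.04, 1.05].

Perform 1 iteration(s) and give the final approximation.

f(x) = x - e^(-x)
Initial interval: [-0.04, 1.05]

Iteration 1:
  c_1 = (-0.040000 + 1.050000)/2 = 0.505000
  f(c_1) = f(0.505000) = -0.098506
  f(a) × f(c) ≥ 0, new interval: [0.505000, 1.050000]

After 1 iteration(s), the approximation is c_1 = 0.505000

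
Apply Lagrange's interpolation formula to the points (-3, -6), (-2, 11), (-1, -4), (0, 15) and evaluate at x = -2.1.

Lagrange interpolation formula:
P(x) = Σ yᵢ × Lᵢ(x)
where Lᵢ(x) = Π_{j≠i} (x - xⱼ)/(xᵢ - xⱼ)

L_0(-2.1) = (-2.1 - (-2))/(-3 - (-2)) × (-2.1 - (-1))/(-3 - (-1)) × (-2.1 - 0)/(-3 - 0) = 0.038500
L_1(-2.1) = (-2.1 - (-3))/(-2 - (-3)) × (-2.1 - (-1))/(-2 - (-1)) × (-2.1 - 0)/(-2 - 0) = 1.039500
L_2(-2.1) = (-2.1 - (-3))/(-1 - (-3)) × (-2.1 - (-2))/(-1 - (-2)) × (-2.1 - 0)/(-1 - 0) = -0.094500
L_3(-2.1) = (-2.1 - (-3))/(0 - (-3)) × (-2.1 - (-2))/(0 - (-2)) × (-2.1 - (-1))/(0 - (-1)) = 0.016500

P(-2.1) = (-6)×L_0(-2.1) + 11×L_1(-2.1) + (-4)×L_2(-2.1) + 15×L_3(-2.1)
P(-2.1) = 11.829000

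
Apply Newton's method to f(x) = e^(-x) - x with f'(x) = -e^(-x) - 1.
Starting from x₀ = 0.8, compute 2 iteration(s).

f(x) = e^(-x) - x
f'(x) = -e^(-x) - 1
x₀ = 0.8

Newton-Raphson formula: x_{n+1} = x_n - f(x_n)/f'(x_n)

Iteration 1:
  f(0.800000) = -0.350671
  f'(0.800000) = -1.449329
  x_1 = 0.800000 - (-0.350671)/(-1.449329) = 0.558046
Iteration 2:
  f(0.558046) = 0.014280
  f'(0.558046) = -1.572326
  x_2 = 0.558046 - 0.014280/(-1.572326) = 0.567128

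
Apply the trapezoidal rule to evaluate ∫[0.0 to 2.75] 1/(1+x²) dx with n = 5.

f(x) = 1/(1+x²)
a = 0.0, b = 2.75, n = 5
h = (b - a)/n = 0.550000

Trapezoidal rule: (h/2)[f(x₀) + 2f(x₁) + 2f(x₂) + ... + f(xₙ)]

x_0 = 0.0000, f(x_0) = 1.000000, coefficient = 1
x_1 = 0.5500, f(x_1) = 0.767754, coefficient = 2
x_2 = 1.1000, f(x_2) = 0.452489, coefficient = 2
x_3 = 1.6500, f(x_3) = 0.268637, coefficient = 2
x_4 = 2.2000, f(x_4) = 0.171233, coefficient = 2
x_5 = 2.7500, f(x_5) = 0.116788, coefficient = 1

I ≈ (0.550000/2) × 4.437013 = 1.220179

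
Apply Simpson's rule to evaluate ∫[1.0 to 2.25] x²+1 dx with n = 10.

f(x) = x²+1
a = 1.0, b = 2.25, n = 10
h = (b - a)/n = 0.125000

Simpson's rule: (h/3)[f(x₀) + 4f(x₁) + 2f(x₂) + ... + f(xₙ)]

x_0 = 1.0000, f(x_0) = 2.000000, coefficient = 1
x_1 = 1.1250, f(x_1) = 2.265625, coefficient = 4
x_2 = 1.2500, f(x_2) = 2.562500, coefficient = 2
x_3 = 1.3750, f(x_3) = 2.890625, coefficient = 4
x_4 = 1.5000, f(x_4) = 3.250000, coefficient = 2
x_5 = 1.6250, f(x_5) = 3.640625, coefficient = 4
x_6 = 1.7500, f(x_6) = 4.062500, coefficient = 2
x_7 = 1.8750, f(x_7) = 4.515625, coefficient = 4
x_8 = 2.0000, f(x_8) = 5.000000, coefficient = 2
x_9 = 2.1250, f(x_9) = 5.515625, coefficient = 4
x_10 = 2.2500, f(x_10) = 6.062500, coefficient = 1

I ≈ (0.125000/3) × 113.125000 = 4.713542
Exact value: 4.713542
Error: 0.000000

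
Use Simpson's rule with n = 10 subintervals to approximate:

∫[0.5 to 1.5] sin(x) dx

f(x) = sin(x)
a = 0.5, b = 1.5, n = 10
h = (b - a)/n = 0.100000

Simpson's rule: (h/3)[f(x₀) + 4f(x₁) + 2f(x₂) + ... + f(xₙ)]

x_0 = 0.5000, f(x_0) = 0.479426, coefficient = 1
x_1 = 0.6000, f(x_1) = 0.564642, coefficient = 4
x_2 = 0.7000, f(x_2) = 0.644218, coefficient = 2
x_3 = 0.8000, f(x_3) = 0.717356, coefficient = 4
x_4 = 0.9000, f(x_4) = 0.783327, coefficient = 2
x_5 = 1.0000, f(x_5) = 0.841471, coefficient = 4
x_6 = 1.1000, f(x_6) = 0.891207, coefficient = 2
x_7 = 1.2000, f(x_7) = 0.932039, coefficient = 4
x_8 = 1.3000, f(x_8) = 0.963558, coefficient = 2
x_9 = 1.4000, f(x_9) = 0.985450, coefficient = 4
x_10 = 1.5000, f(x_10) = 0.997495, coefficient = 1

I ≈ (0.100000/3) × 24.205374 = 0.806846
Exact value: 0.806845
Error: 0.000000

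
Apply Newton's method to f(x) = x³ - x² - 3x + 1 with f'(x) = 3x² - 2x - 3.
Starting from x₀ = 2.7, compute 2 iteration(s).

f(x) = x³ - x² - 3x + 1
f'(x) = 3x² - 2x - 3
x₀ = 2.7

Newton-Raphson formula: x_{n+1} = x_n - f(x_n)/f'(x_n)

Iteration 1:
  f(2.700000) = 5.293000
  f'(2.700000) = 13.470000
  x_1 = 2.700000 - 5.293000/13.470000 = 2.307053
Iteration 2:
  f(2.307053) = 1.035620
  f'(2.307053) = 8.353371
  x_2 = 2.307053 - 1.035620/8.353371 = 2.183076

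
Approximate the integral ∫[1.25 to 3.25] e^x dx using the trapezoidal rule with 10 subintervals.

f(x) = e^x
a = 1.25, b = 3.25, n = 10
h = (b - a)/n = 0.200000

Trapezoidal rule: (h/2)[f(x₀) + 2f(x₁) + 2f(x₂) + ... + f(xₙ)]

x_0 = 1.2500, f(x_0) = 3.490343, coefficient = 1
x_1 = 1.4500, f(x_1) = 4.263115, coefficient = 2
x_2 = 1.6500, f(x_2) = 5.206980, coefficient = 2
x_3 = 1.8500, f(x_3) = 6.359820, coefficient = 2
x_4 = 2.0500, f(x_4) = 7.767901, coefficient = 2
x_5 = 2.2500, f(x_5) = 9.487736, coefficient = 2
x_6 = 2.4500, f(x_6) = 11.588347, coefficient = 2
x_7 = 2.6500, f(x_7) = 14.154039, coefficient = 2
x_8 = 2.8500, f(x_8) = 17.287782, coefficient = 2
x_9 = 3.0500, f(x_9) = 21.115344, coefficient = 2
x_10 = 3.2500, f(x_10) = 25.790340, coefficient = 1

I ≈ (0.200000/2) × 223.742808 = 22.374281
Exact value: 22.299997
Error: 0.074284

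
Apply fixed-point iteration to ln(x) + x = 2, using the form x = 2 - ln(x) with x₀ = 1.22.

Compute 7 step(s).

Equation: ln(x) + x = 2
Fixed-point form: x = 2 - ln(x)
x₀ = 1.22

x_1 = g(1.220000) = 1.801149
x_2 = g(1.801149) = 1.411575
x_3 = g(1.411575) = 1.655294
x_4 = g(1.655294) = 1.496021
x_5 = g(1.496021) = 1.597191
x_6 = g(1.597191) = 1.531754
x_7 = g(1.531754) = 1.573587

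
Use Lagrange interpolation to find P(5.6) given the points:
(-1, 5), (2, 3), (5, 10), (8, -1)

Lagrange interpolation formula:
P(x) = Σ yᵢ × Lᵢ(x)
where Lᵢ(x) = Π_{j≠i} (x - xⱼ)/(xᵢ - xⱼ)

L_0(5.6) = (5.6 - 2)/(-1 - 2) × (5.6 - 5)/(-1 - 5) × (5.6 - 8)/(-1 - 8) = 0.032000
L_1(5.6) = (5.6 - (-1))/(2 - (-1)) × (5.6 - 5)/(2 - 5) × (5.6 - 8)/(2 - 8) = -0.176000
L_2(5.6) = (5.6 - (-1))/(5 - (-1)) × (5.6 - 2)/(5 - 2) × (5.6 - 8)/(5 - 8) = 1.056000
L_3(5.6) = (5.6 - (-1))/(8 - (-1)) × (5.6 - 2)/(8 - 2) × (5.6 - 5)/(8 - 5) = 0.088000

P(5.6) = 5×L_0(5.6) + 3×L_1(5.6) + 10×L_2(5.6) + (-1)×L_3(5.6)
P(5.6) = 10.104000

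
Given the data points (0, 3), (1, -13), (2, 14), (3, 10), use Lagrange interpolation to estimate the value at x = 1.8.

Lagrange interpolation formula:
P(x) = Σ yᵢ × Lᵢ(x)
where Lᵢ(x) = Π_{j≠i} (x - xⱼ)/(xᵢ - xⱼ)

L_0(1.8) = (1.8 - 1)/(0 - 1) × (1.8 - 2)/(0 - 2) × (1.8 - 3)/(0 - 3) = -0.032000
L_1(1.8) = (1.8 - 0)/(1 - 0) × (1.8 - 2)/(1 - 2) × (1.8 - 3)/(1 - 3) = 0.216000
L_2(1.8) = (1.8 - 0)/(2 - 0) × (1.8 - 1)/(2 - 1) × (1.8 - 3)/(2 - 3) = 0.864000
L_3(1.8) = (1.8 - 0)/(3 - 0) × (1.8 - 1)/(3 - 1) × (1.8 - 2)/(3 - 2) = -0.048000

P(1.8) = 3×L_0(1.8) + (-13)×L_1(1.8) + 14×L_2(1.8) + 10×L_3(1.8)
P(1.8) = 8.712000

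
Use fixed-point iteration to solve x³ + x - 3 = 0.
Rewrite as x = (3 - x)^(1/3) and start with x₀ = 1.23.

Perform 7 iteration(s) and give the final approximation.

Equation: x³ + x - 3 = 0
Fixed-point form: x = (3 - x)^(1/3)
x₀ = 1.23

x_1 = g(1.230000) = 1.209645
x_2 = g(1.209645) = 1.214264
x_3 = g(1.214264) = 1.213219
x_4 = g(1.213219) = 1.213455
x_5 = g(1.213455) = 1.213402
x_6 = g(1.213402) = 1.213414
x_7 = g(1.213414) = 1.213411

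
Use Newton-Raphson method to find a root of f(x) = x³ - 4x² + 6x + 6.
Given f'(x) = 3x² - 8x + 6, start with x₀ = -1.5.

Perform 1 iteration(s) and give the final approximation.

f(x) = x³ - 4x² + 6x + 6
f'(x) = 3x² - 8x + 6
x₀ = -1.5

Newton-Raphson formula: x_{n+1} = x_n - f(x_n)/f'(x_n)

Iteration 1:
  f(-1.500000) = -15.375000
  f'(-1.500000) = 24.750000
  x_1 = -1.500000 - (-15.375000)/24.750000 = -0.878788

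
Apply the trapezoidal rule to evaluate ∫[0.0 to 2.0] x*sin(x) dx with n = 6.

f(x) = x*sin(x)
a = 0.0, b = 2.0, n = 6
h = (b - a)/n = 0.333333

Trapezoidal rule: (h/2)[f(x₀) + 2f(x₁) + 2f(x₂) + ... + f(xₙ)]

x_0 = 0.0000, f(x_0) = 0.000000, coefficient = 1
x_1 = 0.3333, f(x_1) = 0.109065, coefficient = 2
x_2 = 0.6667, f(x_2) = 0.412247, coefficient = 2
x_3 = 1.0000, f(x_3) = 0.841471, coefficient = 2
x_4 = 1.3333, f(x_4) = 1.295917, coefficient = 2
x_5 = 1.6667, f(x_5) = 1.659013, coefficient = 2
x_6 = 2.0000, f(x_6) = 1.818595, coefficient = 1

I ≈ (0.333333/2) × 10.454021 = 1.742337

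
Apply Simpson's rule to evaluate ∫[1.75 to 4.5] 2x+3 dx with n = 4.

f(x) = 2x+3
a = 1.75, b = 4.5, n = 4
h = (b - a)/n = 0.687500

Simpson's rule: (h/3)[f(x₀) + 4f(x₁) + 2f(x₂) + ... + f(xₙ)]

x_0 = 1.7500, f(x_0) = 6.500000, coefficient = 1
x_1 = 2.4375, f(x_1) = 7.875000, coefficient = 4
x_2 = 3.1250, f(x_2) = 9.250000, coefficient = 2
x_3 = 3.8125, f(x_3) = 10.625000, coefficient = 4
x_4 = 4.5000, f(x_4) = 12.000000, coefficient = 1

I ≈ (0.687500/3) × 111.000000 = 25.437500
Exact value: 25.437500
Error: 0.000000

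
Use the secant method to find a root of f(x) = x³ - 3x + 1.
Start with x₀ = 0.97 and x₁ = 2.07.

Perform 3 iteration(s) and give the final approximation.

f(x) = x³ - 3x + 1
x₀ = 0.97, x₁ = 2.07

Secant formula: x_{n+1} = x_n - f(x_n)(x_n - x_{n-1})/(f(x_n) - f(x_{n-1}))

Iteration 1:
  f(0.970000) = -0.997327
  f(2.070000) = 3.659743
  x_2 = 2.070000 - 3.659743×(2.070000 - 0.970000)/(3.659743 - (-0.997327))
       = 1.205569
Iteration 2:
  f(2.070000) = 3.659743
  f(1.205569) = -0.864538
  x_3 = 1.205569 - (-0.864538)×(1.205569 - 2.070000)/(-0.864538 - 3.659743)
       = 1.370751
Iteration 3:
  f(1.205569) = -0.864538
  f(1.370751) = -0.536668
  x_4 = 1.370751 - (-0.536668)×(1.370751 - 1.205569)/(-0.536668 - (-0.864538))
       = 1.641128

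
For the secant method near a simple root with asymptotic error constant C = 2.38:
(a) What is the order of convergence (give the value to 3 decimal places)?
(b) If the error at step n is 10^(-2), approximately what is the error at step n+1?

(a) Secant method has superlinear convergence with order φ = (1+√5)/2 ≈ 1.618.
    This means |e_{n+1}| ≈ C|e_n|^1.618.

(b) With |e_n| = 10^(-2) and C = 2.38:
    |e_{n+1}| ≈ 2.38 × (10^(-2))^1.618 = 2.38 × 10^(-3.24)

(a) ≈ 1.618 (golden ratio); (b) |e_{n+1}| ≈ 1.382e-03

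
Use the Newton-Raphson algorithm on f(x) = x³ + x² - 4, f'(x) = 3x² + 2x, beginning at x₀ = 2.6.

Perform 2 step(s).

f(x) = x³ + x² - 4
f'(x) = 3x² + 2x
x₀ = 2.6

Newton-Raphson formula: x_{n+1} = x_n - f(x_n)/f'(x_n)

Iteration 1:
  f(2.600000) = 20.336000
  f'(2.600000) = 25.480000
  x_1 = 2.600000 - 20.336000/25.480000 = 1.801884
Iteration 2:
  f(1.801884) = 5.097115
  f'(1.801884) = 13.344124
  x_2 = 1.801884 - 5.097115/13.344124 = 1.419909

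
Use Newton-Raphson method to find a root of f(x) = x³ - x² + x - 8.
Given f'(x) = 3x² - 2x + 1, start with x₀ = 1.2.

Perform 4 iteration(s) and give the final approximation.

f(x) = x³ - x² + x - 8
f'(x) = 3x² - 2x + 1
x₀ = 1.2

Newton-Raphson formula: x_{n+1} = x_n - f(x_n)/f'(x_n)

Iteration 1:
  f(1.200000) = -6.512000
  f'(1.200000) = 2.920000
  x_1 = 1.200000 - (-6.512000)/2.920000 = 3.430137
Iteration 2:
  f(3.430137) = 24.022739
  f'(3.430137) = 29.437245
  x_2 = 3.430137 - 24.022739/29.437245 = 2.614071
Iteration 3:
  f(2.614071) = 5.643608
  f'(2.614071) = 16.271957
  x_3 = 2.614071 - 5.643608/16.271957 = 2.267241
Iteration 4:
  f(2.267241) = 0.781338
  f'(2.267241) = 11.886658
  x_4 = 2.267241 - 0.781338/11.886658 = 2.201508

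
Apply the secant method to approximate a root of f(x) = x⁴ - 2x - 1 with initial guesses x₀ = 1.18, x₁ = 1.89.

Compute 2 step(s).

f(x) = x⁴ - 2x - 1
x₀ = 1.18, x₁ = 1.89

Secant formula: x_{n+1} = x_n - f(x_n)(x_n - x_{n-1})/(f(x_n) - f(x_{n-1}))

Iteration 1:
  f(1.180000) = -1.421222
  f(1.890000) = 7.979898
  x_2 = 1.890000 - 7.979898×(1.890000 - 1.180000)/(7.979898 - (-1.421222))
       = 1.287335
Iteration 2:
  f(1.890000) = 7.979898
  f(1.287335) = -0.828255
  x_3 = 1.287335 - (-0.828255)×(1.287335 - 1.890000)/(-0.828255 - 7.979898)
       = 1.344005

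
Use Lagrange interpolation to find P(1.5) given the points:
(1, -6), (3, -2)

Lagrange interpolation formula:
P(x) = Σ yᵢ × Lᵢ(x)
where Lᵢ(x) = Π_{j≠i} (x - xⱼ)/(xᵢ - xⱼ)

L_0(1.5) = (1.5 - 3)/(1 - 3) = 0.750000
L_1(1.5) = (1.5 - 1)/(3 - 1) = 0.250000

P(1.5) = (-6)×L_0(1.5) + (-2)×L_1(1.5)
P(1.5) = -5.000000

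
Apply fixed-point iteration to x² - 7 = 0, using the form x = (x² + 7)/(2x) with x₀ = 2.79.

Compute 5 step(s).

Equation: x² - 7 = 0
Fixed-point form: x = (x² + 7)/(2x)
x₀ = 2.79

x_1 = g(2.790000) = 2.649480
x_2 = g(2.649480) = 2.645754
x_3 = g(2.645754) = 2.645751
x_4 = g(2.645751) = 2.645751
x_5 = g(2.645751) = 2.645751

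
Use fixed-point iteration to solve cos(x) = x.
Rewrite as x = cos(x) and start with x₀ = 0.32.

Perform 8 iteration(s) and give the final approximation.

Equation: cos(x) = x
Fixed-point form: x = cos(x)
x₀ = 0.32

x_1 = g(0.320000) = 0.949235
x_2 = g(0.949235) = 0.582305
x_3 = g(0.582305) = 0.835197
x_4 = g(0.835197) = 0.671031
x_5 = g(0.671031) = 0.783181
x_6 = g(0.783181) = 0.708673
x_7 = g(0.708673) = 0.759226
x_8 = g(0.759226) = 0.725369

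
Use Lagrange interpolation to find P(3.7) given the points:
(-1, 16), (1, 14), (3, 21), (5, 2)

Lagrange interpolation formula:
P(x) = Σ yᵢ × Lᵢ(x)
where Lᵢ(x) = Π_{j≠i} (x - xⱼ)/(xᵢ - xⱼ)

L_0(3.7) = (3.7 - 1)/(-1 - 1) × (3.7 - 3)/(-1 - 3) × (3.7 - 5)/(-1 - 5) = 0.051188
L_1(3.7) = (3.7 - (-1))/(1 - (-1)) × (3.7 - 3)/(1 - 3) × (3.7 - 5)/(1 - 5) = -0.267313
L_2(3.7) = (3.7 - (-1))/(3 - (-1)) × (3.7 - 1)/(3 - 1) × (3.7 - 5)/(3 - 5) = 1.031062
L_3(3.7) = (3.7 - (-1))/(5 - (-1)) × (3.7 - 1)/(5 - 1) × (3.7 - 3)/(5 - 3) = 0.185063

P(3.7) = 16×L_0(3.7) + 14×L_1(3.7) + 21×L_2(3.7) + 2×L_3(3.7)
P(3.7) = 19.099063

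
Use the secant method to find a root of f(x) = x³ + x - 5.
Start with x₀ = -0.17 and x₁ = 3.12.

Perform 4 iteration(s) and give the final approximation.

f(x) = x³ + x - 5
x₀ = -0.17, x₁ = 3.12

Secant formula: x_{n+1} = x_n - f(x_n)(x_n - x_{n-1})/(f(x_n) - f(x_{n-1}))

Iteration 1:
  f(-0.170000) = -5.174913
  f(3.120000) = 28.491328
  x_2 = 3.120000 - 28.491328×(3.120000 - (-0.170000))/(28.491328 - (-5.174913))
       = 0.335713
Iteration 2:
  f(3.120000) = 28.491328
  f(0.335713) = -4.626451
  x_3 = 0.335713 - (-4.626451)×(0.335713 - 3.120000)/(-4.626451 - 28.491328)
       = 0.724669
Iteration 3:
  f(0.335713) = -4.626451
  f(0.724669) = -3.894773
  x_4 = 0.724669 - (-3.894773)×(0.724669 - 0.335713)/(-3.894773 - (-4.626451))
       = 2.795113
Iteration 4:
  f(0.724669) = -3.894773
  f(2.795113) = 19.632362
  x_5 = 2.795113 - 19.632362×(2.795113 - 0.724669)/(19.632362 - (-3.894773))
       = 1.067419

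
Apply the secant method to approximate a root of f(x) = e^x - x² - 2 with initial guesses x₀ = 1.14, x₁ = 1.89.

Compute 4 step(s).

f(x) = e^x - x² - 2
x₀ = 1.14, x₁ = 1.89

Secant formula: x_{n+1} = x_n - f(x_n)(x_n - x_{n-1})/(f(x_n) - f(x_{n-1}))

Iteration 1:
  f(1.140000) = -0.172832
  f(1.890000) = 1.047269
  x_2 = 1.890000 - 1.047269×(1.890000 - 1.140000)/(1.047269 - (-0.172832))
       = 1.246240
Iteration 2:
  f(1.890000) = 1.047269
  f(1.246240) = -0.075870
  x_3 = 1.246240 - (-0.075870)×(1.246240 - 1.890000)/(-0.075870 - 1.047269)
       = 1.289727
Iteration 3:
  f(1.246240) = -0.075870
  f(1.289727) = -0.031600
  x_4 = 1.289727 - (-0.031600)×(1.289727 - 1.246240)/(-0.031600 - (-0.075870))
       = 1.320769
Iteration 4:
  f(1.289727) = -0.031600
  f(1.320769) = 0.001871
  x_5 = 1.320769 - 0.001871×(1.320769 - 1.289727)/(0.001871 - (-0.031600))
       = 1.319034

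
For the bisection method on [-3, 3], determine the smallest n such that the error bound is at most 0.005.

We need (b-a)/2^n ≤ 0.005
(3 - (-3))/2^n ≤ 0.005
6/2^n ≤ 0.005
2^n ≥ 1200
n ≥ log₂(1200) = 10.23
n ≥ 11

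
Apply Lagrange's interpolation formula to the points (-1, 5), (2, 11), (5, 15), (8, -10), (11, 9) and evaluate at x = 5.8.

Lagrange interpolation formula:
P(x) = Σ yᵢ × Lᵢ(x)
where Lᵢ(x) = Π_{j≠i} (x - xⱼ)/(xᵢ - xⱼ)

L_0(5.8) = (5.8 - 2)/(-1 - 2) × (5.8 - 5)/(-1 - 5) × (5.8 - 8)/(-1 - 8) × (5.8 - 11)/(-1 - 11) = 0.017890
L_1(5.8) = (5.8 - (-1))/(2 - (-1)) × (5.8 - 5)/(2 - 5) × (5.8 - 8)/(2 - 8) × (5.8 - 11)/(2 - 11) = -0.128053
L_2(5.8) = (5.8 - (-1))/(5 - (-1)) × (5.8 - 2)/(5 - 2) × (5.8 - 8)/(5 - 8) × (5.8 - 11)/(5 - 11) = 0.912375
L_3(5.8) = (5.8 - (-1))/(8 - (-1)) × (5.8 - 2)/(8 - 2) × (5.8 - 5)/(8 - 5) × (5.8 - 11)/(8 - 11) = 0.221182
L_4(5.8) = (5.8 - (-1))/(11 - (-1)) × (5.8 - 2)/(11 - 2) × (5.8 - 5)/(11 - 5) × (5.8 - 8)/(11 - 8) = -0.023394

P(5.8) = 5×L_0(5.8) + 11×L_1(5.8) + 15×L_2(5.8) + (-10)×L_3(5.8) + 9×L_4(5.8)
P(5.8) = 9.944132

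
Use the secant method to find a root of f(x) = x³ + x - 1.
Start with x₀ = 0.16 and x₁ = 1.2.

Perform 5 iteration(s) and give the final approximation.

f(x) = x³ + x - 1
x₀ = 0.16, x₁ = 1.2

Secant formula: x_{n+1} = x_n - f(x_n)(x_n - x_{n-1})/(f(x_n) - f(x_{n-1}))

Iteration 1:
  f(0.160000) = -0.835904
  f(1.200000) = 1.928000
  x_2 = 1.200000 - 1.928000×(1.200000 - 0.160000)/(1.928000 - (-0.835904))
       = 0.474533
Iteration 2:
  f(1.200000) = 1.928000
  f(0.474533) = -0.418610
  x_3 = 0.474533 - (-0.418610)×(0.474533 - 1.200000)/(-0.418610 - 1.928000)
       = 0.603949
Iteration 3:
  f(0.474533) = -0.418610
  f(0.603949) = -0.175758
  x_4 = 0.603949 - (-0.175758)×(0.603949 - 0.474533)/(-0.175758 - (-0.418610))
       = 0.697610
Iteration 4:
  f(0.603949) = -0.175758
  f(0.697610) = 0.037109
  x_5 = 0.697610 - 0.037109×(0.697610 - 0.603949)/(0.037109 - (-0.175758))
       = 0.681282
Iteration 5:
  f(0.697610) = 0.037109
  f(0.681282) = -0.002504
  x_6 = 0.681282 - (-0.002504)×(0.681282 - 0.697610)/(-0.002504 - 0.037109)
       = 0.682314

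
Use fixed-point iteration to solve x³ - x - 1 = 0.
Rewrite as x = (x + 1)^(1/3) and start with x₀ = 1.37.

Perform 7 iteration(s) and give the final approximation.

Equation: x³ - x - 1 = 0
Fixed-point form: x = (x + 1)^(1/3)
x₀ = 1.37

x_1 = g(1.370000) = 1.333264
x_2 = g(1.333264) = 1.326339
x_3 = g(1.326339) = 1.325026
x_4 = g(1.325026) = 1.324776
x_5 = g(1.324776) = 1.324729
x_6 = g(1.324729) = 1.324720
x_7 = g(1.324720) = 1.324718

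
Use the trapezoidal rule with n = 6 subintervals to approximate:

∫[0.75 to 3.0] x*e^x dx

f(x) = x*e^x
a = 0.75, b = 3.0, n = 6
h = (b - a)/n = 0.375000

Trapezoidal rule: (h/2)[f(x₀) + 2f(x₁) + 2f(x₂) + ... + f(xₙ)]

x_0 = 0.7500, f(x_0) = 1.587750, coefficient = 1
x_1 = 1.1250, f(x_1) = 3.465244, coefficient = 2
x_2 = 1.5000, f(x_2) = 6.722534, coefficient = 2
x_3 = 1.8750, f(x_3) = 12.226536, coefficient = 2
x_4 = 2.2500, f(x_4) = 21.347406, coefficient = 2
x_5 = 2.6250, f(x_5) = 36.237007, coefficient = 2
x_6 = 3.0000, f(x_6) = 60.256611, coefficient = 1

I ≈ (0.375000/2) × 221.841813 = 41.595340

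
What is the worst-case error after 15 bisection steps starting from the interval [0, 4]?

Bisection error bound: |error| ≤ (b-a)/2^n
|error| ≤ (4 - 0)/2^15 = 4/2^15
|error| ≤ 0.0001220703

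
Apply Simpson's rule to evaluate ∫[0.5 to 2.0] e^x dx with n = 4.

f(x) = e^x
a = 0.5, b = 2.0, n = 4
h = (b - a)/n = 0.375000

Simpson's rule: (h/3)[f(x₀) + 4f(x₁) + 2f(x₂) + ... + f(xₙ)]

x_0 = 0.5000, f(x_0) = 1.648721, coefficient = 1
x_1 = 0.8750, f(x_1) = 2.398875, coefficient = 4
x_2 = 1.2500, f(x_2) = 3.490343, coefficient = 2
x_3 = 1.6250, f(x_3) = 5.078419, coefficient = 4
x_4 = 2.0000, f(x_4) = 7.389056, coefficient = 1

I ≈ (0.375000/3) × 45.927641 = 5.740955
Exact value: 5.740335
Error: 0.000620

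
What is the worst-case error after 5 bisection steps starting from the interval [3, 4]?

Bisection error bound: |error| ≤ (b-a)/2^n
|error| ≤ (4 - 3)/2^5 = 1/2^5
|error| ≤ 0.0312500000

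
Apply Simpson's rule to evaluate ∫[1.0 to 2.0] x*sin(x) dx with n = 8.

f(x) = x*sin(x)
a = 1.0, b = 2.0, n = 8
h = (b - a)/n = 0.125000

Simpson's rule: (h/3)[f(x₀) + 4f(x₁) + 2f(x₂) + ... + f(xₙ)]

x_0 = 1.0000, f(x_0) = 0.841471, coefficient = 1
x_1 = 1.1250, f(x_1) = 1.015051, coefficient = 4
x_2 = 1.2500, f(x_2) = 1.186231, coefficient = 2
x_3 = 1.3750, f(x_3) = 1.348728, coefficient = 4
x_4 = 1.5000, f(x_4) = 1.496242, coefficient = 2
x_5 = 1.6250, f(x_5) = 1.622613, coefficient = 4
x_6 = 1.7500, f(x_6) = 1.721975, coefficient = 2
x_7 = 1.8750, f(x_7) = 1.788911, coefficient = 4
x_8 = 2.0000, f(x_8) = 1.818595, coefficient = 1

I ≈ (0.125000/3) × 34.570176 = 1.440424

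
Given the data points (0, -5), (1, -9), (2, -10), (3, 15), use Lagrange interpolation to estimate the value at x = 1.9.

Lagrange interpolation formula:
P(x) = Σ yᵢ × Lᵢ(x)
where Lᵢ(x) = Π_{j≠i} (x - xⱼ)/(xᵢ - xⱼ)

L_0(1.9) = (1.9 - 1)/(0 - 1) × (1.9 - 2)/(0 - 2) × (1.9 - 3)/(0 - 3) = -0.016500
L_1(1.9) = (1.9 - 0)/(1 - 0) × (1.9 - 2)/(1 - 2) × (1.9 - 3)/(1 - 3) = 0.104500
L_2(1.9) = (1.9 - 0)/(2 - 0) × (1.9 - 1)/(2 - 1) × (1.9 - 3)/(2 - 3) = 0.940500
L_3(1.9) = (1.9 - 0)/(3 - 0) × (1.9 - 1)/(3 - 1) × (1.9 - 2)/(3 - 2) = -0.028500

P(1.9) = (-5)×L_0(1.9) + (-9)×L_1(1.9) + (-10)×L_2(1.9) + 15×L_3(1.9)
P(1.9) = -10.690500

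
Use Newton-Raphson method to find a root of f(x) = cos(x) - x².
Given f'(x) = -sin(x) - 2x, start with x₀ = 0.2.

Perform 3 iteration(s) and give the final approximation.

f(x) = cos(x) - x²
f'(x) = -sin(x) - 2x
x₀ = 0.2

Newton-Raphson formula: x_{n+1} = x_n - f(x_n)/f'(x_n)

Iteration 1:
  f(0.200000) = 0.940067
  f'(0.200000) = -0.598669
  x_1 = 0.200000 - 0.940067/(-0.598669) = 1.770260
Iteration 2:
  f(1.770260) = -3.331965
  f'(1.770260) = -4.520693
  x_2 = 1.770260 - (-3.331965)/(-4.520693) = 1.033213
Iteration 3:
  f(1.033213) = -0.555467
  f'(1.033213) = -2.925374
  x_3 = 1.033213 - (-0.555467)/(-2.925374) = 0.843334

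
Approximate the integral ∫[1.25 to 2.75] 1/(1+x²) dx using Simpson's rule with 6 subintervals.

f(x) = 1/(1+x²)
a = 1.25, b = 2.75, n = 6
h = (b - a)/n = 0.250000

Simpson's rule: (h/3)[f(x₀) + 4f(x₁) + 2f(x₂) + ... + f(xₙ)]

x_0 = 1.2500, f(x_0) = 0.390244, coefficient = 1
x_1 = 1.5000, f(x_1) = 0.307692, coefficient = 4
x_2 = 1.7500, f(x_2) = 0.246154, coefficient = 2
x_3 = 2.0000, f(x_3) = 0.200000, coefficient = 4
x_4 = 2.2500, f(x_4) = 0.164948, coefficient = 2
x_5 = 2.5000, f(x_5) = 0.137931, coefficient = 4
x_6 = 2.7500, f(x_6) = 0.116788, coefficient = 1

I ≈ (0.250000/3) × 3.911730 = 0.325978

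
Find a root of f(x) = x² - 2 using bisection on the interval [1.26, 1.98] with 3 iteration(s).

f(x) = x² - 2
Initial interval: [1.26, 1.98]

Iteration 1:
  c_1 = (1.260000 + 1.980000)/2 = 1.620000
  f(c_1) = f(1.620000) = 0.624400
  f(a) × f(c) < 0, new interval: [1.260000, 1.620000]
Iteration 2:
  c_2 = (1.260000 + 1.620000)/2 = 1.440000
  f(c_2) = f(1.440000) = 0.073600
  f(a) × f(c) < 0, new interval: [1.260000, 1.440000]
Iteration 3:
  c_3 = (1.260000 + 1.440000)/2 = 1.350000
  f(c_3) = f(1.350000) = -0.177500
  f(a) × f(c) ≥ 0, new interval: [1.350000, 1.440000]

After 3 iteration(s), the approximation is c_3 = 1.350000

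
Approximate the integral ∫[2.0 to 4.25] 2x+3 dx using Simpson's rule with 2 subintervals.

f(x) = 2x+3
a = 2.0, b = 4.25, n = 2
h = (b - a)/n = 1.125000

Simpson's rule: (h/3)[f(x₀) + 4f(x₁) + 2f(x₂) + ... + f(xₙ)]

x_0 = 2.0000, f(x_0) = 7.000000, coefficient = 1
x_1 = 3.1250, f(x_1) = 9.250000, coefficient = 4
x_2 = 4.2500, f(x_2) = 11.500000, coefficient = 1

I ≈ (1.125000/3) × 55.500000 = 20.812500
Exact value: 20.812500
Error: 0.000000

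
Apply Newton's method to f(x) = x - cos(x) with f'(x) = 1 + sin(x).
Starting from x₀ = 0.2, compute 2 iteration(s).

f(x) = x - cos(x)
f'(x) = 1 + sin(x)
x₀ = 0.2

Newton-Raphson formula: x_{n+1} = x_n - f(x_n)/f'(x_n)

Iteration 1:
  f(0.200000) = -0.780067
  f'(0.200000) = 1.198669
  x_1 = 0.200000 - (-0.780067)/1.198669 = 0.850777
Iteration 2:
  f(0.850777) = 0.191378
  f'(0.850777) = 1.751793
  x_2 = 0.850777 - 0.191378/1.751793 = 0.741530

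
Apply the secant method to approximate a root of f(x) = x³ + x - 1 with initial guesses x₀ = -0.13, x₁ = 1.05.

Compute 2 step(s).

f(x) = x³ + x - 1
x₀ = -0.13, x₁ = 1.05

Secant formula: x_{n+1} = x_n - f(x_n)(x_n - x_{n-1})/(f(x_n) - f(x_{n-1}))

Iteration 1:
  f(-0.130000) = -1.132197
  f(1.050000) = 1.207625
  x_2 = 1.050000 - 1.207625×(1.050000 - (-0.130000))/(1.207625 - (-1.132197))
       = 0.440980
Iteration 2:
  f(1.050000) = 1.207625
  f(0.440980) = -0.473265
  x_3 = 0.440980 - (-0.473265)×(0.440980 - 1.050000)/(-0.473265 - 1.207625)
       = 0.612454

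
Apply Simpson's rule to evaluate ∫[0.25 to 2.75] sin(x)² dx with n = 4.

f(x) = sin(x)²
a = 0.25, b = 2.75, n = 4
h = (b - a)/n = 0.625000

Simpson's rule: (h/3)[f(x₀) + 4f(x₁) + 2f(x₂) + ... + f(xₙ)]

x_0 = 0.2500, f(x_0) = 0.061209, coefficient = 1
x_1 = 0.8750, f(x_1) = 0.589123, coefficient = 4
x_2 = 1.5000, f(x_2) = 0.994996, coefficient = 2
x_3 = 2.1250, f(x_3) = 0.723044, coefficient = 4
x_4 = 2.7500, f(x_4) = 0.145665, coefficient = 1

I ≈ (0.625000/3) × 7.445533 = 1.551153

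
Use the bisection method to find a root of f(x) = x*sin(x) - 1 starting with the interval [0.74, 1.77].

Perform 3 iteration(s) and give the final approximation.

f(x) = x*sin(x) - 1
Initial interval: [0.74, 1.77]

Iteration 1:
  c_1 = (0.740000 + 1.770000)/2 = 1.255000
  f(c_1) = f(1.255000) = 0.192939
  f(a) × f(c) < 0, new interval: [0.740000, 1.255000]
Iteration 2:
  c_2 = (0.740000 + 1.255000)/2 = 0.997500
  f(c_2) = f(0.997500) = -0.161983
  f(a) × f(c) ≥ 0, new interval: [0.997500, 1.255000]
Iteration 3:
  c_3 = (0.997500 + 1.255000)/2 = 1.126250
  f(c_3) = f(1.126250) = 0.016785
  f(a) × f(c) < 0, new interval: [0.997500, 1.126250]

After 3 iteration(s), the approximation is c_3 = 1.126250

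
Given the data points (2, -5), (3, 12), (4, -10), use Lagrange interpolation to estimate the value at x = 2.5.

Lagrange interpolation formula:
P(x) = Σ yᵢ × Lᵢ(x)
where Lᵢ(x) = Π_{j≠i} (x - xⱼ)/(xᵢ - xⱼ)

L_0(2.5) = (2.5 - 3)/(2 - 3) × (2.5 - 4)/(2 - 4) = 0.375000
L_1(2.5) = (2.5 - 2)/(3 - 2) × (2.5 - 4)/(3 - 4) = 0.750000
L_2(2.5) = (2.5 - 2)/(4 - 2) × (2.5 - 3)/(4 - 3) = -0.125000

P(2.5) = (-5)×L_0(2.5) + 12×L_1(2.5) + (-10)×L_2(2.5)
P(2.5) = 8.375000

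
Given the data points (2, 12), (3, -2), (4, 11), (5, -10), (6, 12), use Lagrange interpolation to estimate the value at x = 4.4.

Lagrange interpolation formula:
P(x) = Σ yᵢ × Lᵢ(x)
where Lᵢ(x) = Π_{j≠i} (x - xⱼ)/(xᵢ - xⱼ)

L_0(4.4) = (4.4 - 3)/(2 - 3) × (4.4 - 4)/(2 - 4) × (4.4 - 5)/(2 - 5) × (4.4 - 6)/(2 - 6) = 0.022400
L_1(4.4) = (4.4 - 2)/(3 - 2) × (4.4 - 4)/(3 - 4) × (4.4 - 5)/(3 - 5) × (4.4 - 6)/(3 - 6) = -0.153600
L_2(4.4) = (4.4 - 2)/(4 - 2) × (4.4 - 3)/(4 - 3) × (4.4 - 5)/(4 - 5) × (4.4 - 6)/(4 - 6) = 0.806400
L_3(4.4) = (4.4 - 2)/(5 - 2) × (4.4 - 3)/(5 - 3) × (4.4 - 4)/(5 - 4) × (4.4 - 6)/(5 - 6) = 0.358400
L_4(4.4) = (4.4 - 2)/(6 - 2) × (4.4 - 3)/(6 - 3) × (4.4 - 4)/(6 - 4) × (4.4 - 5)/(6 - 5) = -0.033600

P(4.4) = 12×L_0(4.4) + (-2)×L_1(4.4) + 11×L_2(4.4) + (-10)×L_3(4.4) + 12×L_4(4.4)
P(4.4) = 5.459200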